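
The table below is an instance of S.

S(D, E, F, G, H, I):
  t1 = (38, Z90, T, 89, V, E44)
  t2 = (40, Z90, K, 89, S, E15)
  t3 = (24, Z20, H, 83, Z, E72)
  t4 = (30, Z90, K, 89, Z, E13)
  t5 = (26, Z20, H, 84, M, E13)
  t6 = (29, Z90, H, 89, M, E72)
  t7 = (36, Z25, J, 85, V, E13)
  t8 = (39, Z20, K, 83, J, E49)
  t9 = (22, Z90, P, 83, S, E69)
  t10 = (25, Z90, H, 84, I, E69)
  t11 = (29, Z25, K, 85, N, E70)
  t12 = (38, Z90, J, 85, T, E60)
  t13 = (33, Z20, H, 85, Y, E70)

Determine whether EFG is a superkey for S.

Rows 2 and 4 have the same EFG value (E=Z90, F=K, G=89) but are distinct tuples, so EFG does not determine every attribute — not a superkey.

No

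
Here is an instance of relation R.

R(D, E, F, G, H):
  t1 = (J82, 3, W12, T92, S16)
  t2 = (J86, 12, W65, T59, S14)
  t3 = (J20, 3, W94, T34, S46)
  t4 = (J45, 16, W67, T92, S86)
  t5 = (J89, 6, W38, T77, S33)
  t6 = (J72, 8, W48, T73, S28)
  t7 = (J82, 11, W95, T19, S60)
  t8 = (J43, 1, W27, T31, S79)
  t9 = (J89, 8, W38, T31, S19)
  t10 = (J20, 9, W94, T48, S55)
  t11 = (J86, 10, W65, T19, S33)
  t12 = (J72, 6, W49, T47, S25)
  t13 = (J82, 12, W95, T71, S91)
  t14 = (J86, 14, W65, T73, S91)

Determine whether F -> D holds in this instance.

Yes

F=W12: row 1 → D = J82 ✓
F=W65: rows 2, 11, 14 → D = J86, J86, J86 ✓
F=W94: rows 3, 10 → D = J20, J20 ✓
F=W67: row 4 → D = J45 ✓
F=W38: rows 5, 9 → D = J89, J89 ✓
F=W48: row 6 → D = J72 ✓
F=W95: rows 7, 13 → D = J82, J82 ✓
F=W27: row 8 → D = J43 ✓
F=W49: row 12 → D = J72 ✓
Every F value is associated with a single D value, so F -> D holds.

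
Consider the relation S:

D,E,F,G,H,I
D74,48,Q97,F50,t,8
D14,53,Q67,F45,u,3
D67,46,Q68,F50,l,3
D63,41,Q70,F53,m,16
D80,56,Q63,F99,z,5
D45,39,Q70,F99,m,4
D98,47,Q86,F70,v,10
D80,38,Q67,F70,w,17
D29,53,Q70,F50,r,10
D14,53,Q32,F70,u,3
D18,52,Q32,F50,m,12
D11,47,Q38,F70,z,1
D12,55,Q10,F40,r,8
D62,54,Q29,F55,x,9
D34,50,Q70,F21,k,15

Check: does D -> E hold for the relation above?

No

D=D74: 1 row → E = 48 ✓
D=D14: 2 rows → E = 53, 53 ✓
D=D67: 1 row → E = 46 ✓
D=D63: 1 row → E = 41 ✓
D=D80: 2 rows → E takes values {56, 38} — violation
D=D45: 1 row → E = 39 ✓
D=D98: 1 row → E = 47 ✓
D=D29: 1 row → E = 53 ✓
D=D18: 1 row → E = 52 ✓
D=D11: 1 row → E = 47 ✓
D=D12: 1 row → E = 55 ✓
D=D62: 1 row → E = 54 ✓
D=D34: 1 row → E = 50 ✓
Two rows agree on D but differ on E, so D -> E does not hold.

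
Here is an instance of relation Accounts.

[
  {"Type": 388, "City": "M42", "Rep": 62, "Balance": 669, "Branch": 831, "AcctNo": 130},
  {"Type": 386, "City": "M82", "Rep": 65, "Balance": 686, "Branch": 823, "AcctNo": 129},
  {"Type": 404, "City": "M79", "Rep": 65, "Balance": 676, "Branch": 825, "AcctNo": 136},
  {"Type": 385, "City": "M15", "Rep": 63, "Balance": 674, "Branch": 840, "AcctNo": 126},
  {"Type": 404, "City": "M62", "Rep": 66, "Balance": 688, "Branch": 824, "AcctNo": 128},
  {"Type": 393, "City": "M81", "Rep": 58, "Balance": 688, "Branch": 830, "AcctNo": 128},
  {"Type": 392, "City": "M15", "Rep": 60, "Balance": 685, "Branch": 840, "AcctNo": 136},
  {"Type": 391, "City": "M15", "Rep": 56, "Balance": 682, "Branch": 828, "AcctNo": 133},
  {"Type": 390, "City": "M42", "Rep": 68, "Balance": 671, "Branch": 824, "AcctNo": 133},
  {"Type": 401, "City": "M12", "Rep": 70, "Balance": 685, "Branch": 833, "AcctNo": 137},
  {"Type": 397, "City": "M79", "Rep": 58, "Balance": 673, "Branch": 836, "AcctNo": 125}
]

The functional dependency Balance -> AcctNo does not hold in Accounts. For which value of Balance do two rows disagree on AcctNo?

685

Balance=669: 1 row → AcctNo = 130 ✓
Balance=686: 1 row → AcctNo = 129 ✓
Balance=676: 1 row → AcctNo = 136 ✓
Balance=674: 1 row → AcctNo = 126 ✓
Balance=688: 2 rows → AcctNo = 128, 128 ✓
Balance=685: 2 rows → AcctNo takes values {136, 137} — violation
Balance=682: 1 row → AcctNo = 133 ✓
Balance=671: 1 row → AcctNo = 133 ✓
Balance=673: 1 row → AcctNo = 125 ✓
The only Balance value with inconsistent AcctNo is Balance=685.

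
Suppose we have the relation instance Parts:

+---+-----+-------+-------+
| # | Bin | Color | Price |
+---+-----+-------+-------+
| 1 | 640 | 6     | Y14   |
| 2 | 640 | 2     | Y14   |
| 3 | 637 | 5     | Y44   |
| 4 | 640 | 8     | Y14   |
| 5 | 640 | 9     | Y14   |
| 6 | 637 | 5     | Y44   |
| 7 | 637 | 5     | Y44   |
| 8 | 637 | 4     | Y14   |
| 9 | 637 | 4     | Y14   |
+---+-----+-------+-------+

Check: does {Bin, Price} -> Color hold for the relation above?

(Bin=640, Price=Y14): rows 1, 2, 4, 5 → Color takes values {6, 2, 8, 9} — violation
(Bin=637, Price=Y44): rows 3, 6, 7 → Color = 5, 5, 5 ✓
(Bin=637, Price=Y14): rows 8, 9 → Color = 4, 4 ✓
Two rows agree on {Bin, Price} but differ on Color, so {Bin, Price} -> Color does not hold.

No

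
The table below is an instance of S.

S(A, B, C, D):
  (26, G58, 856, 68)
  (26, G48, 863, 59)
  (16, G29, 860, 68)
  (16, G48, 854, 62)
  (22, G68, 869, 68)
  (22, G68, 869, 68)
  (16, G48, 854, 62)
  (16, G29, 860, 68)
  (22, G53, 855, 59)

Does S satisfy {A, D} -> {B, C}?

Yes

(A=26, D=68): 1 row → {B,C} = (G58, 856) ✓
(A=26, D=59): 1 row → {B,C} = (G48, 863) ✓
(A=16, D=68): 2 rows → {B,C} = (G29, 860), (G29, 860) ✓
(A=16, D=62): 2 rows → {B,C} = (G48, 854), (G48, 854) ✓
(A=22, D=68): 2 rows → {B,C} = (G68, 869), (G68, 869) ✓
(A=22, D=59): 1 row → {B,C} = (G53, 855) ✓
Every {A, D} value is associated with a single {B, C} value, so {A, D} -> {B, C} holds.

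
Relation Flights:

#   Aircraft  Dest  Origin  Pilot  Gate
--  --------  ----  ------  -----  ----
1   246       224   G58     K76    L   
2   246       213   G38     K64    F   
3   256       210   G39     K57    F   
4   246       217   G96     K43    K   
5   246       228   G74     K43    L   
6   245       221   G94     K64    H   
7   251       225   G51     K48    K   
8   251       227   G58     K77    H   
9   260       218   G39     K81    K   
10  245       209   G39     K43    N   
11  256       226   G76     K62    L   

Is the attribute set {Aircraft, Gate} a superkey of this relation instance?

Rows 1 and 5 have the same {Aircraft, Gate} value (Aircraft=246, Gate=L) but are distinct tuples, so {Aircraft, Gate} does not determine every attribute — not a superkey.

No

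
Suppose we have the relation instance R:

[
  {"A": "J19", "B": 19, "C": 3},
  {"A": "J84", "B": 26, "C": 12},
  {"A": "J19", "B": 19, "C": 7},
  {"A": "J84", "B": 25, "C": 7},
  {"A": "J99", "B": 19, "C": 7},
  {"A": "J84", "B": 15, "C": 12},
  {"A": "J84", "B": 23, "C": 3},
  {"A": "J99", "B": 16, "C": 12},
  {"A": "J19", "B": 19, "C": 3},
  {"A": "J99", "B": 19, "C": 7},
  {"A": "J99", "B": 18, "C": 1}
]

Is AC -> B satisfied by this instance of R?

(A=J19, C=3): 2 rows → B = 19, 19 ✓
(A=J84, C=12): 2 rows → B takes values {26, 15} — violation
(A=J19, C=7): 1 row → B = 19 ✓
(A=J84, C=7): 1 row → B = 25 ✓
(A=J99, C=7): 2 rows → B = 19, 19 ✓
(A=J84, C=3): 1 row → B = 23 ✓
(A=J99, C=12): 1 row → B = 16 ✓
(A=J99, C=1): 1 row → B = 18 ✓
Two rows agree on AC but differ on B, so AC -> B does not hold.

No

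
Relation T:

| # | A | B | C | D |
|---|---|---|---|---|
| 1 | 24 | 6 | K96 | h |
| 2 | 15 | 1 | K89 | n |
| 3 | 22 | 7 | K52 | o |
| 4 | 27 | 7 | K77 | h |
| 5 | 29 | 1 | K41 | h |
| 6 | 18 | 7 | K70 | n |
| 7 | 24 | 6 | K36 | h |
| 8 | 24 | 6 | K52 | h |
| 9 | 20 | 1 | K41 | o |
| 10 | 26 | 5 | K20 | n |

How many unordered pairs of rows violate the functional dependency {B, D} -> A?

(B=6, D=h): all 3 rows agree on A — 0 pairs.

0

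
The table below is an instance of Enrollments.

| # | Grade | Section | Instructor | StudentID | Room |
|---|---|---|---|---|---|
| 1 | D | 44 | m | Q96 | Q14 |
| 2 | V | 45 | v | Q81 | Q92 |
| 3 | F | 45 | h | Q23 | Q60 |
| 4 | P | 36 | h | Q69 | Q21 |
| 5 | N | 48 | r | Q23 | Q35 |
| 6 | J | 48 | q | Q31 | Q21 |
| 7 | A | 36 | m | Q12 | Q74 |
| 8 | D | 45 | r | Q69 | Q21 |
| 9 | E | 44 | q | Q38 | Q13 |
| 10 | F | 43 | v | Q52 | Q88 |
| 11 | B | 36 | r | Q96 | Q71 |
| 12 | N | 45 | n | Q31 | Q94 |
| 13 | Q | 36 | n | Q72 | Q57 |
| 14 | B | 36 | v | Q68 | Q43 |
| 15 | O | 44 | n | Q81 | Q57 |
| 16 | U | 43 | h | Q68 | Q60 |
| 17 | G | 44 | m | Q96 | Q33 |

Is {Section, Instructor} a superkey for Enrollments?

No

Rows 1 and 17 have the same {Section, Instructor} value (Section=44, Instructor=m) but are distinct tuples, so {Section, Instructor} does not determine every attribute — not a superkey.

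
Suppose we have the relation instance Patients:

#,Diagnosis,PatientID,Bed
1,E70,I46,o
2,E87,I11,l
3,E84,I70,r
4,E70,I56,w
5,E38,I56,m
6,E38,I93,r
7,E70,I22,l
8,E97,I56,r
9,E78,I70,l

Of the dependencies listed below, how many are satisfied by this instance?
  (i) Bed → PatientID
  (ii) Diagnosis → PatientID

0

(i) Bed → PatientID: Bed=l: rows 2, 7, 9 → PatientID takes values {I11, I22, I70} — violation; Bed=r: rows 3, 6, 8 → PatientID takes values {I70, I93, I56} — violation — fails.
(ii) Diagnosis → PatientID: Diagnosis=E70: rows 1, 4, 7 → PatientID takes values {I46, I56, I22} — violation; Diagnosis=E38: rows 5, 6 → PatientID takes values {I56, I93} — violation — fails.
None of the 2 dependencies hold.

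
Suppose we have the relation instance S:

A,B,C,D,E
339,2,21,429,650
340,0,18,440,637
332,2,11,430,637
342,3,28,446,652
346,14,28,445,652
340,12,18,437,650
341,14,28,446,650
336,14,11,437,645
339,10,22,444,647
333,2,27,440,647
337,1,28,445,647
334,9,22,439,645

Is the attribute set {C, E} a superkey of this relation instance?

Two distinct rows share (C=28, E=652), so {C, E} does not determine every attribute — not a superkey.

No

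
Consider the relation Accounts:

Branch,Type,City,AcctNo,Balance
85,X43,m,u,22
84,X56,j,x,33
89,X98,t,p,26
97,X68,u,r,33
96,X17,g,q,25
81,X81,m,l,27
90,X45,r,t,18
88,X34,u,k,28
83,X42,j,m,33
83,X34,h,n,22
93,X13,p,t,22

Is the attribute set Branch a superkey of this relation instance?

Two distinct rows share Branch=83, so Branch does not determine every attribute — not a superkey.

No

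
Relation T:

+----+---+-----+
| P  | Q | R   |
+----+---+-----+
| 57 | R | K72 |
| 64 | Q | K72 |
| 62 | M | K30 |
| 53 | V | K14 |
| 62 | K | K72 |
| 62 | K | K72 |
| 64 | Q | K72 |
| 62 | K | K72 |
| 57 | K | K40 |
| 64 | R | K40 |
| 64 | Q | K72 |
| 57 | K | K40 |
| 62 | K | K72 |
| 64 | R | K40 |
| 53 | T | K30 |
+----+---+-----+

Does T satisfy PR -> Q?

(P=57, R=K72): 1 row → Q = R ✓
(P=64, R=K72): 3 rows → Q = Q, Q, Q ✓
(P=62, R=K30): 1 row → Q = M ✓
(P=53, R=K14): 1 row → Q = V ✓
(P=62, R=K72): 4 rows → Q = K, K, K, K ✓
(P=57, R=K40): 2 rows → Q = K, K ✓
(P=64, R=K40): 2 rows → Q = R, R ✓
(P=53, R=K30): 1 row → Q = T ✓
Every PR value is associated with a single Q value, so PR -> Q holds.

Yes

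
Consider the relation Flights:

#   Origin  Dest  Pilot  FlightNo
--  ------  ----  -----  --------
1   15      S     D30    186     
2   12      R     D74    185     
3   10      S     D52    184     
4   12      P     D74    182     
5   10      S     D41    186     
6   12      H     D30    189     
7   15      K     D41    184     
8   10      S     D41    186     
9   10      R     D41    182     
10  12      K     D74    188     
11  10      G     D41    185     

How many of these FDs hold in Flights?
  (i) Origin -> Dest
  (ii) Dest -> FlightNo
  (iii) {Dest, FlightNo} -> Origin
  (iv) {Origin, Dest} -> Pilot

(i) Origin -> Dest: Origin=15: rows 1, 7 → Dest takes values {S, K} — violation; Origin=12: rows 2, 4, 6, 10 → Dest takes values {R, P, H, K} — violation; Origin=10: rows 3, 5, 8, 9, 11 → Dest takes values {S, R, G} — violation — fails.
(ii) Dest -> FlightNo: Dest=S: rows 1, 3, 5, 8 → FlightNo takes values {186, 184} — violation; Dest=R: rows 2, 9 → FlightNo takes values {185, 182} — violation; Dest=K: rows 7, 10 → FlightNo takes values {184, 188} — violation — fails.
(iii) {Dest, FlightNo} -> Origin: (Dest=S, FlightNo=186): rows 1, 5, 8 → Origin takes values {15, 10} — violation — fails.
(iv) {Origin, Dest} -> Pilot: (Origin=10, Dest=S): rows 3, 5, 8 → Pilot takes values {D52, D41} — violation — fails.
None of the 4 dependencies hold.

0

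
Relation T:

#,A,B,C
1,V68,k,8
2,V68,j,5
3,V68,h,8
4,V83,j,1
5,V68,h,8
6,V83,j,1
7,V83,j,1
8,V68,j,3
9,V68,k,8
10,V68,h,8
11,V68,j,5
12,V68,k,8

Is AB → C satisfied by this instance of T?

No

(A=V68, B=k): rows 1, 9, 12 → C = 8, 8, 8 ✓
(A=V68, B=j): rows 2, 8, 11 → C takes values {5, 3} — violation
(A=V68, B=h): rows 3, 5, 10 → C = 8, 8, 8 ✓
(A=V83, B=j): rows 4, 6, 7 → C = 1, 1, 1 ✓
Two rows agree on AB but differ on C, so AB → C does not hold.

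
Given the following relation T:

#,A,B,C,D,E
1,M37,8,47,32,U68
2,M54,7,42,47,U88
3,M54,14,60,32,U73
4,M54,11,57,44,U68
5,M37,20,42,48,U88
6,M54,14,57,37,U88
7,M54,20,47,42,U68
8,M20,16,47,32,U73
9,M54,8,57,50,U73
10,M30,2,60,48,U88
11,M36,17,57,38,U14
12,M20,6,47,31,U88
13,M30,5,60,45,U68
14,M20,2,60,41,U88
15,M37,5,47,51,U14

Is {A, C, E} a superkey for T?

Yes

All 15 rows have distinct {A, C, E} values, so {A, C, E} → (all attributes) holds and {A, C, E} is a superkey.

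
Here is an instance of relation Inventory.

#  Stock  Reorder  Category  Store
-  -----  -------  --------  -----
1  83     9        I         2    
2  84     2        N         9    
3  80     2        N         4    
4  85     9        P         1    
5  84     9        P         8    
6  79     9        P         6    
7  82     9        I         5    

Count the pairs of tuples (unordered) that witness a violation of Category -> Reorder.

0

Category=I: all 2 rows agree on Reorder — 0 pairs.
Category=N: all 2 rows agree on Reorder — 0 pairs.
Category=P: all 3 rows agree on Reorder — 0 pairs.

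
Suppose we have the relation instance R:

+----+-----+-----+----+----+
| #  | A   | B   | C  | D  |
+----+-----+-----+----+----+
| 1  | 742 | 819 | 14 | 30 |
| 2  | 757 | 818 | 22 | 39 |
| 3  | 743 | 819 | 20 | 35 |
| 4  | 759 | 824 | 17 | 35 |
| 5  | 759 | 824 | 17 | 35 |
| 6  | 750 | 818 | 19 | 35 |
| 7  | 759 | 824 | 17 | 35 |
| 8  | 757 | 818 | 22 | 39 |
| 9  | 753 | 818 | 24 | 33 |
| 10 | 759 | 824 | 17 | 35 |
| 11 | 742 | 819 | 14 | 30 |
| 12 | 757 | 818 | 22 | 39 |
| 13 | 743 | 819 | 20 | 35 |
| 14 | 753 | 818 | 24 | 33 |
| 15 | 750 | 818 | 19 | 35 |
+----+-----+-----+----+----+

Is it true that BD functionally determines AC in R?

Yes

(B=819, D=30): rows 1, 11 → {A,C} = (742, 14), (742, 14) ✓
(B=818, D=39): rows 2, 8, 12 → {A,C} = (757, 22), (757, 22), (757, 22) ✓
(B=819, D=35): rows 3, 13 → {A,C} = (743, 20), (743, 20) ✓
(B=824, D=35): rows 4, 5, 7, 10 → {A,C} = (759, 17), (759, 17), (759, 17), (759, 17) ✓
(B=818, D=35): rows 6, 15 → {A,C} = (750, 19), (750, 19) ✓
(B=818, D=33): rows 9, 14 → {A,C} = (753, 24), (753, 24) ✓
Every BD value is associated with a single AC value, so BD → AC holds.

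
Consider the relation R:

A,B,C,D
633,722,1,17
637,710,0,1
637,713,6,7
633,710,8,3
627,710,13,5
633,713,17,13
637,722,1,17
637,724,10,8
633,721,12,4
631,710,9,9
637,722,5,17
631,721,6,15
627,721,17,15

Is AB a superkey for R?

No

Two distinct rows share (A=637, B=722), so AB does not determine every attribute — not a superkey.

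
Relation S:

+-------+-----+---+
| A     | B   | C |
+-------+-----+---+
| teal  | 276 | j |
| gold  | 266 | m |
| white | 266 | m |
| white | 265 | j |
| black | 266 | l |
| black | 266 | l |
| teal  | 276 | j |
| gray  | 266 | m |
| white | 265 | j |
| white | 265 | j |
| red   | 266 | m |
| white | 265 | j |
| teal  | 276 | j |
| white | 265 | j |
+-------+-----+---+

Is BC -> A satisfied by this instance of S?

(B=276, C=j): 3 rows → A = teal, teal, teal ✓
(B=266, C=m): 4 rows → A takes values {gold, white, gray, red} — violation
(B=265, C=j): 5 rows → A = white, white, white, white, white ✓
(B=266, C=l): 2 rows → A = black, black ✓
Two rows agree on BC but differ on A, so BC -> A does not hold.

No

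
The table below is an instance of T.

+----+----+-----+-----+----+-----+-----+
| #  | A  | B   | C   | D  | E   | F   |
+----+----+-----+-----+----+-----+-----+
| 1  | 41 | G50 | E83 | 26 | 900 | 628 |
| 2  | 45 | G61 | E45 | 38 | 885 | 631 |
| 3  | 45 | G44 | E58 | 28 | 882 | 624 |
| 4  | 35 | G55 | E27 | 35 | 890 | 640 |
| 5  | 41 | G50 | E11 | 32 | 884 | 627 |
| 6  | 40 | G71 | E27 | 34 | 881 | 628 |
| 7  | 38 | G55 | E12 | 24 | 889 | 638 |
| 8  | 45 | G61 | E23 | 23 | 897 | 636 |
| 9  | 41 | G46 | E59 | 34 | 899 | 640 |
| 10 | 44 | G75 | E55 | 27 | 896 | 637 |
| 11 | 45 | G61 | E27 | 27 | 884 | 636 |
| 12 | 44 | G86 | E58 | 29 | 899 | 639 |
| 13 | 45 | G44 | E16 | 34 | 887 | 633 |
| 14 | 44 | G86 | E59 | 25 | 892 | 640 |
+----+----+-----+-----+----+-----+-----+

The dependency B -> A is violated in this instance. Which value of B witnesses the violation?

G55

B=G50: rows 1, 5 → A = 41, 41 ✓
B=G61: rows 2, 8, 11 → A = 45, 45, 45 ✓
B=G44: rows 3, 13 → A = 45, 45 ✓
B=G55: rows 4, 7 → A takes values {35, 38} — violation
B=G71: row 6 → A = 40 ✓
B=G46: row 9 → A = 41 ✓
B=G75: row 10 → A = 44 ✓
B=G86: rows 12, 14 → A = 44, 44 ✓
The only B value with inconsistent A is B=G55.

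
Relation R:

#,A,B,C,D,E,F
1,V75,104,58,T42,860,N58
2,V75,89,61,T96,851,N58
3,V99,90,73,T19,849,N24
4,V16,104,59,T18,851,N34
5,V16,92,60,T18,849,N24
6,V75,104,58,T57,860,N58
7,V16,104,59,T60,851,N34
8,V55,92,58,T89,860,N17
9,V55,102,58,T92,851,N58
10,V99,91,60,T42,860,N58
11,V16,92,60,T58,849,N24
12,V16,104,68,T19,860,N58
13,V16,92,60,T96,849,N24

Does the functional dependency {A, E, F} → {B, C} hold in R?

Yes

(A=V75, E=860, F=N58): rows 1, 6 → {B,C} = (104, 58), (104, 58) ✓
(A=V75, E=851, F=N58): row 2 → {B,C} = (89, 61) ✓
(A=V99, E=849, F=N24): row 3 → {B,C} = (90, 73) ✓
(A=V16, E=851, F=N34): rows 4, 7 → {B,C} = (104, 59), (104, 59) ✓
(A=V16, E=849, F=N24): rows 5, 11, 13 → {B,C} = (92, 60), (92, 60), (92, 60) ✓
(A=V55, E=860, F=N17): row 8 → {B,C} = (92, 58) ✓
(A=V55, E=851, F=N58): row 9 → {B,C} = (102, 58) ✓
(A=V99, E=860, F=N58): row 10 → {B,C} = (91, 60) ✓
(A=V16, E=860, F=N58): row 12 → {B,C} = (104, 68) ✓
Every {A, E, F} value is associated with a single {B, C} value, so {A, E, F} → {B, C} holds.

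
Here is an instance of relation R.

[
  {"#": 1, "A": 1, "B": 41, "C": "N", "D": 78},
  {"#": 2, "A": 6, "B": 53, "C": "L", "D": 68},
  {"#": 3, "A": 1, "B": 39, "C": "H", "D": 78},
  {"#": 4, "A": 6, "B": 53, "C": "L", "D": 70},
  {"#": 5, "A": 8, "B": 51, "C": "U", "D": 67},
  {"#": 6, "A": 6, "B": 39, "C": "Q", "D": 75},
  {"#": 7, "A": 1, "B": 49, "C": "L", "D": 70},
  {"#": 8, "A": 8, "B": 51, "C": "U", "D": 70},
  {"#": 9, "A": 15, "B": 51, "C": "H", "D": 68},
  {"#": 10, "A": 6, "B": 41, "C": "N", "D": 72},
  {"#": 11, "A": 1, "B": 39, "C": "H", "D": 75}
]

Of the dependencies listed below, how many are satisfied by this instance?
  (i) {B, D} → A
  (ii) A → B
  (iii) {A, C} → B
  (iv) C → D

(i) {B, D} → A: (B=39, D=75): rows 6, 11 → A takes values {6, 1} — violation — fails.
(ii) A → B: A=1: rows 1, 3, 7, 11 → B takes values {41, 39, 49} — violation; A=6: rows 2, 4, 6, 10 → B takes values {53, 39, 41} — violation — fails.
(iii) {A, C} → B: every LHS value maps to a single RHS value — holds.
(iv) C → D: C=N: rows 1, 10 → D takes values {78, 72} — violation; C=L: rows 2, 4, 7 → D takes values {68, 70} — violation; C=H: rows 3, 9, 11 → D takes values {78, 68, 75} — violation; C=U: rows 5, 8 → D takes values {67, 70} — violation — fails.
1 of the 4 dependencies holds.

1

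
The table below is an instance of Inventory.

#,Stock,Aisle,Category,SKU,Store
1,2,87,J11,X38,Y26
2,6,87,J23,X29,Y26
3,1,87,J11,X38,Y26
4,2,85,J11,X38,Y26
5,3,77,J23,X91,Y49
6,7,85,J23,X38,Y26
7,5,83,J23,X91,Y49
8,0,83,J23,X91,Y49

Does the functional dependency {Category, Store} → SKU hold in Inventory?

(Category=J11, Store=Y26): rows 1, 3, 4 → SKU = X38, X38, X38 ✓
(Category=J23, Store=Y26): rows 2, 6 → SKU takes values {X29, X38} — violation
(Category=J23, Store=Y49): rows 5, 7, 8 → SKU = X91, X91, X91 ✓
Two rows agree on {Category, Store} but differ on SKU, so {Category, Store} → SKU does not hold.

No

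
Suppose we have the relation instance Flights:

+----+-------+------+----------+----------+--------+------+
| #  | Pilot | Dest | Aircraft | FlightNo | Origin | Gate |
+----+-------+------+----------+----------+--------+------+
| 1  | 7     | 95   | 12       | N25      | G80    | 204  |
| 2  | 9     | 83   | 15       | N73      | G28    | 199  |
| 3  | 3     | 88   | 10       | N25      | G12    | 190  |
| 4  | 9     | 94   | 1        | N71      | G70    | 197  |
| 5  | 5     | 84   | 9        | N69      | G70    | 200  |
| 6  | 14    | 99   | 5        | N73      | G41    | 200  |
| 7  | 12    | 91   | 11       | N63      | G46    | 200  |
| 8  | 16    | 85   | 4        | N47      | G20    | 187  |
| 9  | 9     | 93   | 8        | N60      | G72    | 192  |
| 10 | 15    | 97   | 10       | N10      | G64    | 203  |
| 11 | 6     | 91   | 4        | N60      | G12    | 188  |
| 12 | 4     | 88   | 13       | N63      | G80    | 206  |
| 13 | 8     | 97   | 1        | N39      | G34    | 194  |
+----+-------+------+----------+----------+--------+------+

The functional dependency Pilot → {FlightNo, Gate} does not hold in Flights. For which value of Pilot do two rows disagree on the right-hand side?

Pilot=7: row 1 → {FlightNo,Gate} = (N25, 204) ✓
Pilot=9: rows 2, 4, 9 → {FlightNo,Gate} takes values {(N73, 199), (N71, 197), (N60, 192)} — violation
Pilot=3: row 3 → {FlightNo,Gate} = (N25, 190) ✓
Pilot=5: row 5 → {FlightNo,Gate} = (N69, 200) ✓
Pilot=14: row 6 → {FlightNo,Gate} = (N73, 200) ✓
Pilot=12: row 7 → {FlightNo,Gate} = (N63, 200) ✓
Pilot=16: row 8 → {FlightNo,Gate} = (N47, 187) ✓
Pilot=15: row 10 → {FlightNo,Gate} = (N10, 203) ✓
Pilot=6: row 11 → {FlightNo,Gate} = (N60, 188) ✓
Pilot=4: row 12 → {FlightNo,Gate} = (N63, 206) ✓
Pilot=8: row 13 → {FlightNo,Gate} = (N39, 194) ✓
The only Pilot value with inconsistent RHS is Pilot=9.

9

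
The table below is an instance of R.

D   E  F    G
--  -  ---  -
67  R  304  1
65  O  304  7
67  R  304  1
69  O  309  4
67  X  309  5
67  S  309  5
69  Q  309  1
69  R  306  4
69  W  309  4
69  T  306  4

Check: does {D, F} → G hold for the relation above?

(D=67, F=304): 2 rows → G = 1, 1 ✓
(D=65, F=304): 1 row → G = 7 ✓
(D=69, F=309): 3 rows → G takes values {4, 1} — violation
(D=67, F=309): 2 rows → G = 5, 5 ✓
(D=69, F=306): 2 rows → G = 4, 4 ✓
Two rows agree on {D, F} but differ on G, so {D, F} → G does not hold.

No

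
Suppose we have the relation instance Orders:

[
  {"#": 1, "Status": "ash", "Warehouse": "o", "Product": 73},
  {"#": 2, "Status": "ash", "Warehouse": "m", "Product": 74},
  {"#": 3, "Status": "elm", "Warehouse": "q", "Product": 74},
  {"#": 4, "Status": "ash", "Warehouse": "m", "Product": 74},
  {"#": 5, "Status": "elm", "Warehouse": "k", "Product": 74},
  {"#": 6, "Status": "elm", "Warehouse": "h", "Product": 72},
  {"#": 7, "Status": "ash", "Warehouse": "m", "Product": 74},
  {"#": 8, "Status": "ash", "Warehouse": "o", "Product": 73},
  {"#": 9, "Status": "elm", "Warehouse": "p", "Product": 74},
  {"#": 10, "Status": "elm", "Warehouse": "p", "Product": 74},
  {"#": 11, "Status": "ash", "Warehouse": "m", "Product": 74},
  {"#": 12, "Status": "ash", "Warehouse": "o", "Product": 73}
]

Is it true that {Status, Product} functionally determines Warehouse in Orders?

No

(Status=ash, Product=73): rows 1, 8, 12 → Warehouse = o, o, o ✓
(Status=ash, Product=74): rows 2, 4, 7, 11 → Warehouse = m, m, m, m ✓
(Status=elm, Product=74): rows 3, 5, 9, 10 → Warehouse takes values {q, k, p} — violation
(Status=elm, Product=72): row 6 → Warehouse = h ✓
Two rows agree on {Status, Product} but differ on Warehouse, so {Status, Product} -> Warehouse does not hold.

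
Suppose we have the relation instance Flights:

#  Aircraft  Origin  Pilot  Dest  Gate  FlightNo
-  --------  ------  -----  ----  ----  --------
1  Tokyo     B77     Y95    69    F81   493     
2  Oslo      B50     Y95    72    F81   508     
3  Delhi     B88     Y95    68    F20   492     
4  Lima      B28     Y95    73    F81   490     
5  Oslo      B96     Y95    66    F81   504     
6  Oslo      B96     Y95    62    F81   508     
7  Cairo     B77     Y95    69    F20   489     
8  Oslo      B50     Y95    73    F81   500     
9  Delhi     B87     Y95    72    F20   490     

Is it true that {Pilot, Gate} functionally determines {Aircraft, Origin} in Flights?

(Pilot=Y95, Gate=F81): rows 1, 2, 4, 5, 6, 8 → {Aircraft,Origin} takes values {(Tokyo, B77), (Oslo, B50), (Lima, B28), (Oslo, B96)} — violation
(Pilot=Y95, Gate=F20): rows 3, 7, 9 → {Aircraft,Origin} takes values {(Delhi, B88), (Cairo, B77), (Delhi, B87)} — violation
Two rows agree on {Pilot, Gate} but differ on {Aircraft, Origin}, so {Pilot, Gate} -> {Aircraft, Origin} does not hold.

No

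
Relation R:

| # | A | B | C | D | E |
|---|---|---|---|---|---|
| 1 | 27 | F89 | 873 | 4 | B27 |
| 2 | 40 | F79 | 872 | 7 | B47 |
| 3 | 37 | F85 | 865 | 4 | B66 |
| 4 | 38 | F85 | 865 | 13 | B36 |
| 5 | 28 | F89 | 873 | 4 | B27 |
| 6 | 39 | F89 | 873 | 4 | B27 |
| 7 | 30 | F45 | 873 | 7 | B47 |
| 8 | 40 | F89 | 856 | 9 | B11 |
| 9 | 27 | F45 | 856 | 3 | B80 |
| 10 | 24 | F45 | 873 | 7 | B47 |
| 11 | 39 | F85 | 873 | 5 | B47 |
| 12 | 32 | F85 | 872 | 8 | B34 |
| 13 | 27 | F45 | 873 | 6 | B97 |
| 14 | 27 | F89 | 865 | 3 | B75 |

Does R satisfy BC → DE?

(B=F89, C=873): rows 1, 5, 6 → {D,E} = (4, B27), (4, B27), (4, B27) ✓
(B=F79, C=872): row 2 → {D,E} = (7, B47) ✓
(B=F85, C=865): rows 3, 4 → {D,E} takes values {(4, B66), (13, B36)} — violation
(B=F45, C=873): rows 7, 10, 13 → {D,E} takes values {(7, B47), (6, B97)} — violation
(B=F89, C=856): row 8 → {D,E} = (9, B11) ✓
(B=F45, C=856): row 9 → {D,E} = (3, B80) ✓
(B=F85, C=873): row 11 → {D,E} = (5, B47) ✓
(B=F85, C=872): row 12 → {D,E} = (8, B34) ✓
(B=F89, C=865): row 14 → {D,E} = (3, B75) ✓
Two rows agree on BC but differ on DE, so BC → DE does not hold.

No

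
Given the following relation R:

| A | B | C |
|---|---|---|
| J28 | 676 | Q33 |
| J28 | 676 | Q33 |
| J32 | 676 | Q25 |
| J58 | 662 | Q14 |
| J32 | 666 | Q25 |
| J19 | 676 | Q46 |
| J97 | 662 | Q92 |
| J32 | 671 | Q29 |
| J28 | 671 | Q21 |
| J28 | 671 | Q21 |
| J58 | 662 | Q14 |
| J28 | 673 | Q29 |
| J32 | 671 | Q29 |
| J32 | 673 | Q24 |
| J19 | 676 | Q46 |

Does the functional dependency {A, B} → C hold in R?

(A=J28, B=676): 2 rows → C = Q33, Q33 ✓
(A=J32, B=676): 1 row → C = Q25 ✓
(A=J58, B=662): 2 rows → C = Q14, Q14 ✓
(A=J32, B=666): 1 row → C = Q25 ✓
(A=J19, B=676): 2 rows → C = Q46, Q46 ✓
(A=J97, B=662): 1 row → C = Q92 ✓
(A=J32, B=671): 2 rows → C = Q29, Q29 ✓
(A=J28, B=671): 2 rows → C = Q21, Q21 ✓
(A=J28, B=673): 1 row → C = Q29 ✓
(A=J32, B=673): 1 row → C = Q24 ✓
Every {A, B} value is associated with a single C value, so {A, B} → C holds.

Yes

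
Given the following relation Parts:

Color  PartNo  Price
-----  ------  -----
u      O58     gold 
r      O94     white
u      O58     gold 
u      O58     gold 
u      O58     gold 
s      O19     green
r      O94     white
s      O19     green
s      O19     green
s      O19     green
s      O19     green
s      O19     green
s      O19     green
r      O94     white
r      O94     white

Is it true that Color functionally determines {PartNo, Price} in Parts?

Yes

Color=u: 4 rows → {PartNo,Price} = (O58, gold), (O58, gold), (O58, gold), (O58, gold) ✓
Color=r: 4 rows → {PartNo,Price} = (O94, white), (O94, white), (O94, white), (O94, white) ✓
Color=s: 7 rows → {PartNo,Price} = (O19, green), (O19, green), (O19, green), (O19, green), (O19, green), (O19, green), (O19, green) ✓
Every Color value is associated with a single {PartNo, Price} value, so Color → {PartNo, Price} holds.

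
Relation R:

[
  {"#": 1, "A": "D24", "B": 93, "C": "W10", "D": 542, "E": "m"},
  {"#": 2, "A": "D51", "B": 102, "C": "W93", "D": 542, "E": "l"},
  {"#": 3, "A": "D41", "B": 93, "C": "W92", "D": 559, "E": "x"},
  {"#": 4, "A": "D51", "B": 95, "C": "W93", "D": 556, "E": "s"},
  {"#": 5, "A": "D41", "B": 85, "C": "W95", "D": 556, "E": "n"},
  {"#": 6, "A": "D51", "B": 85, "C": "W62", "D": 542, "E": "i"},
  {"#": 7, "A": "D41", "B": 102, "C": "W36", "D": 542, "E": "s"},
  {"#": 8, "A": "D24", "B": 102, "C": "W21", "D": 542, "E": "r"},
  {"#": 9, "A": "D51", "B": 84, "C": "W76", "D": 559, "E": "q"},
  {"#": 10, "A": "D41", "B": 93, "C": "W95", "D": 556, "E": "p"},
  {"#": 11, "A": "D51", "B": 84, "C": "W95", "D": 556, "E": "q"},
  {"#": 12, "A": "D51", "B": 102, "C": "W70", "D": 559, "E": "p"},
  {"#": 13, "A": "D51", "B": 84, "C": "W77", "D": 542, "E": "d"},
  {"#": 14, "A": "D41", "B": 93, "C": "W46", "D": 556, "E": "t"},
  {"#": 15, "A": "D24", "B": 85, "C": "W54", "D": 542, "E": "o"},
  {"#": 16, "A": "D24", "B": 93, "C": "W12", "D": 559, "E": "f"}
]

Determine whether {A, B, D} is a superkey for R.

Rows 10 and 14 have the same {A, B, D} value (A=D41, B=93, D=556) but are distinct tuples, so {A, B, D} does not determine every attribute — not a superkey.

No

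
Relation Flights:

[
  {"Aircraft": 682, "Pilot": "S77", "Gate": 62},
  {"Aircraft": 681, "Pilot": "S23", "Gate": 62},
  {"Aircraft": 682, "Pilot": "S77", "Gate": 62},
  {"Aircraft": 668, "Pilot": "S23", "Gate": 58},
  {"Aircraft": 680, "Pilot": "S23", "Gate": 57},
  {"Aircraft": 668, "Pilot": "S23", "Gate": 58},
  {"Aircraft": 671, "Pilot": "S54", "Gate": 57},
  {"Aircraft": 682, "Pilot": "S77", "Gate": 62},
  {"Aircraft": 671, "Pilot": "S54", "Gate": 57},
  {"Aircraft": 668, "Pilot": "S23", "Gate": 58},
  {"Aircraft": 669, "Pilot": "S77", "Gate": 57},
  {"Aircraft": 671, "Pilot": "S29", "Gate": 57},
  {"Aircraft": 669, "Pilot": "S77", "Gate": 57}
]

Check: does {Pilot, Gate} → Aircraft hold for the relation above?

(Pilot=S77, Gate=62): 3 rows → Aircraft = 682, 682, 682 ✓
(Pilot=S23, Gate=62): 1 row → Aircraft = 681 ✓
(Pilot=S23, Gate=58): 3 rows → Aircraft = 668, 668, 668 ✓
(Pilot=S23, Gate=57): 1 row → Aircraft = 680 ✓
(Pilot=S54, Gate=57): 2 rows → Aircraft = 671, 671 ✓
(Pilot=S77, Gate=57): 2 rows → Aircraft = 669, 669 ✓
(Pilot=S29, Gate=57): 1 row → Aircraft = 671 ✓
Every {Pilot, Gate} value is associated with a single Aircraft value, so {Pilot, Gate} → Aircraft holds.

Yes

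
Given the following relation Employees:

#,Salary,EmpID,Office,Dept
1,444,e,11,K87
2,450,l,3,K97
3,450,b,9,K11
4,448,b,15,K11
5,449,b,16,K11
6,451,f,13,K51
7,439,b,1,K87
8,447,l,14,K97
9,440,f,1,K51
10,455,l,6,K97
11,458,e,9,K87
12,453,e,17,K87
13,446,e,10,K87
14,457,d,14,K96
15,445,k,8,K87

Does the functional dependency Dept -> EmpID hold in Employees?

No

Dept=K87: rows 1, 7, 11, 12, 13, 15 → EmpID takes values {e, b, k} — violation
Dept=K97: rows 2, 8, 10 → EmpID = l, l, l ✓
Dept=K11: rows 3, 4, 5 → EmpID = b, b, b ✓
Dept=K51: rows 6, 9 → EmpID = f, f ✓
Dept=K96: row 14 → EmpID = d ✓
Two rows agree on Dept but differ on EmpID, so Dept -> EmpID does not hold.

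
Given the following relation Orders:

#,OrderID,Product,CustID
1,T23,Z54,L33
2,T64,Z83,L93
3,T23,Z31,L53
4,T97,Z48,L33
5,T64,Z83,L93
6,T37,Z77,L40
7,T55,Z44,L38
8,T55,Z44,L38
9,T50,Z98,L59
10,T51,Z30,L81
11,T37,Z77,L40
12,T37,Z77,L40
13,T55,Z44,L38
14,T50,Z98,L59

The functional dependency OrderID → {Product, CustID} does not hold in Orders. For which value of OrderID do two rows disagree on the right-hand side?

T23

OrderID=T23: rows 1, 3 → {Product,CustID} takes values {(Z54, L33), (Z31, L53)} — violation
OrderID=T64: rows 2, 5 → {Product,CustID} = (Z83, L93), (Z83, L93) ✓
OrderID=T97: row 4 → {Product,CustID} = (Z48, L33) ✓
OrderID=T37: rows 6, 11, 12 → {Product,CustID} = (Z77, L40), (Z77, L40), (Z77, L40) ✓
OrderID=T55: rows 7, 8, 13 → {Product,CustID} = (Z44, L38), (Z44, L38), (Z44, L38) ✓
OrderID=T50: rows 9, 14 → {Product,CustID} = (Z98, L59), (Z98, L59) ✓
OrderID=T51: row 10 → {Product,CustID} = (Z30, L81) ✓
The only OrderID value with inconsistent RHS is OrderID=T23.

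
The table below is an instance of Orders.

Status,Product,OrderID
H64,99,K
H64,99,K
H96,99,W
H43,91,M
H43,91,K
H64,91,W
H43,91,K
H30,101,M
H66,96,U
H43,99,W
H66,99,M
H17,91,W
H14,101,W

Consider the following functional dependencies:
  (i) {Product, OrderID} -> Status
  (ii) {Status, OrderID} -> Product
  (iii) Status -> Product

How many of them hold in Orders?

(i) {Product, OrderID} -> Status: (Product=99, OrderID=W): 2 rows → Status takes values {H96, H43} — violation; (Product=91, OrderID=W): 2 rows → Status takes values {H64, H17} — violation — fails.
(ii) {Status, OrderID} -> Product: every LHS value maps to a single RHS value — holds.
(iii) Status -> Product: Status=H64: 3 rows → Product takes values {99, 91} — violation; Status=H43: 4 rows → Product takes values {91, 99} — violation; Status=H66: 2 rows → Product takes values {96, 99} — violation — fails.
1 of the 3 dependencies holds.

1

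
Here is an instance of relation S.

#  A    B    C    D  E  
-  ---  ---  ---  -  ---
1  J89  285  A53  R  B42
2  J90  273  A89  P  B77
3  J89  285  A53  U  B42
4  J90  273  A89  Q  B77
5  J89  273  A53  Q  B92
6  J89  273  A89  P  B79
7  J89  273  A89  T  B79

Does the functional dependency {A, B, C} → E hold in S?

(A=J89, B=285, C=A53): rows 1, 3 → E = B42, B42 ✓
(A=J90, B=273, C=A89): rows 2, 4 → E = B77, B77 ✓
(A=J89, B=273, C=A53): row 5 → E = B92 ✓
(A=J89, B=273, C=A89): rows 6, 7 → E = B79, B79 ✓
Every {A, B, C} value is associated with a single E value, so {A, B, C} → E holds.

Yes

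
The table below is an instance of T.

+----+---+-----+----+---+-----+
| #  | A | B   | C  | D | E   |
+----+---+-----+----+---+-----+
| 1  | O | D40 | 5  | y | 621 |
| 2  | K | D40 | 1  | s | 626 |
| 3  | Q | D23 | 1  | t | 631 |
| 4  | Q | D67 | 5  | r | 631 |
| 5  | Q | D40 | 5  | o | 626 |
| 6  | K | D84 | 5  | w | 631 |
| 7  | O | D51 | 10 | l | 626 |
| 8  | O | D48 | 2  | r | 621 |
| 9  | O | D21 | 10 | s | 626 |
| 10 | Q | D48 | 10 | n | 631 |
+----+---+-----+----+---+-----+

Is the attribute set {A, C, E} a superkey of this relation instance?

No

Rows 7 and 9 have the same {A, C, E} value (A=O, C=10, E=626) but are distinct tuples, so {A, C, E} does not determine every attribute — not a superkey.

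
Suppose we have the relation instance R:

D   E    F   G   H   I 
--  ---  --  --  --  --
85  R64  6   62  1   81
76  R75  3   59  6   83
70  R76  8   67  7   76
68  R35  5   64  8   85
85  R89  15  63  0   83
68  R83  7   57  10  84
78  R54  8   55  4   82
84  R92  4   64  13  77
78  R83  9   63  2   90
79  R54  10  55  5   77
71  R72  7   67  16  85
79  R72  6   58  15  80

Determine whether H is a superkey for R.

Yes

All 12 rows have distinct H values, so H → (all attributes) holds and H is a superkey.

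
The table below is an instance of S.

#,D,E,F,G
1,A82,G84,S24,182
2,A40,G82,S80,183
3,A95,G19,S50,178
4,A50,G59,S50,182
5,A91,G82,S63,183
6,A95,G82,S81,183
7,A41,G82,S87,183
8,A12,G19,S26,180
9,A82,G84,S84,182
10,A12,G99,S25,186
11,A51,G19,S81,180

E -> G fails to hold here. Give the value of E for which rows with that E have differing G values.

G19

E=G84: rows 1, 9 → G = 182, 182 ✓
E=G82: rows 2, 5, 6, 7 → G = 183, 183, 183, 183 ✓
E=G19: rows 3, 8, 11 → G takes values {178, 180} — violation
E=G59: row 4 → G = 182 ✓
E=G99: row 10 → G = 186 ✓
The only E value with inconsistent G is E=G19.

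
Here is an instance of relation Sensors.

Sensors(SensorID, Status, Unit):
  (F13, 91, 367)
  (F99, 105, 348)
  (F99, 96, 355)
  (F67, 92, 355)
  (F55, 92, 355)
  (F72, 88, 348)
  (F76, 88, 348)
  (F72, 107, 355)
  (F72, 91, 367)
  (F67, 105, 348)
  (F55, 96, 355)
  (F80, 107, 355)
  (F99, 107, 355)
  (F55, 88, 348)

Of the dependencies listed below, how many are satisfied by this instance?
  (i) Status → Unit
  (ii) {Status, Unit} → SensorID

(i) Status → Unit: every LHS value maps to a single RHS value — holds.
(ii) {Status, Unit} → SensorID: (Status=91, Unit=367): 2 rows → SensorID takes values {F13, F72} — violation; (Status=105, Unit=348): 2 rows → SensorID takes values {F99, F67} — violation; (Status=96, Unit=355): 2 rows → SensorID takes values {F99, F55} — violation; (Status=92, Unit=355): 2 rows → SensorID takes values {F67, F55} — violation; (Status=88, Unit=348): 3 rows → SensorID takes values {F72, F76, F55} — violation; (Status=107, Unit=355): 3 rows → SensorID takes values {F72, F80, F99} — violation — fails.
1 of the 2 dependencies holds.

1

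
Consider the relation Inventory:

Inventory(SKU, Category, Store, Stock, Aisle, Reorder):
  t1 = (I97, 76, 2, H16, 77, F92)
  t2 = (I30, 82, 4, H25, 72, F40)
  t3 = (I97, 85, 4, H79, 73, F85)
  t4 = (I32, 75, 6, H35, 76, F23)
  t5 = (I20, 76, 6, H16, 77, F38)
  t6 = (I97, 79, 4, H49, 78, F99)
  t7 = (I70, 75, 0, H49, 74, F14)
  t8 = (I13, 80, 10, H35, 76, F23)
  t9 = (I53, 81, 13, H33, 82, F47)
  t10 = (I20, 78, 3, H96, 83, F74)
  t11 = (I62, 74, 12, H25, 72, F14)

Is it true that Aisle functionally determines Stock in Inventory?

Yes

Aisle=77: rows 1, 5 → Stock = H16, H16 ✓
Aisle=72: rows 2, 11 → Stock = H25, H25 ✓
Aisle=73: row 3 → Stock = H79 ✓
Aisle=76: rows 4, 8 → Stock = H35, H35 ✓
Aisle=78: row 6 → Stock = H49 ✓
Aisle=74: row 7 → Stock = H49 ✓
Aisle=82: row 9 → Stock = H33 ✓
Aisle=83: row 10 → Stock = H96 ✓
Every Aisle value is associated with a single Stock value, so Aisle → Stock holds.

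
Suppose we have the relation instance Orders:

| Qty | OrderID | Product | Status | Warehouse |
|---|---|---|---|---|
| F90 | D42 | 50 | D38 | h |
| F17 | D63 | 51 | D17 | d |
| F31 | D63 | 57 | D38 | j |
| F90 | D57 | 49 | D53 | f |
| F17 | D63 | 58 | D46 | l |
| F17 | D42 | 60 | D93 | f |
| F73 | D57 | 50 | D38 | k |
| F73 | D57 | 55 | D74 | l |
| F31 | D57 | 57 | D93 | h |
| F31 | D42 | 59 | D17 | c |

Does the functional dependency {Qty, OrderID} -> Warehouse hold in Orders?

No

(Qty=F90, OrderID=D42): 1 row → Warehouse = h ✓
(Qty=F17, OrderID=D63): 2 rows → Warehouse takes values {d, l} — violation
(Qty=F31, OrderID=D63): 1 row → Warehouse = j ✓
(Qty=F90, OrderID=D57): 1 row → Warehouse = f ✓
(Qty=F17, OrderID=D42): 1 row → Warehouse = f ✓
(Qty=F73, OrderID=D57): 2 rows → Warehouse takes values {k, l} — violation
(Qty=F31, OrderID=D57): 1 row → Warehouse = h ✓
(Qty=F31, OrderID=D42): 1 row → Warehouse = c ✓
Two rows agree on {Qty, OrderID} but differ on Warehouse, so {Qty, OrderID} -> Warehouse does not hold.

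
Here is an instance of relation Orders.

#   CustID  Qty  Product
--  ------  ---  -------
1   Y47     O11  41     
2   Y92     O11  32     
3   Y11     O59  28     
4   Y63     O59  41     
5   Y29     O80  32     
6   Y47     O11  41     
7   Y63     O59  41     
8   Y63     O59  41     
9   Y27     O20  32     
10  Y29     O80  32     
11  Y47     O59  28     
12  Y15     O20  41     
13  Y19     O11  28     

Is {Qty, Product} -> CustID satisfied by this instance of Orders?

No

(Qty=O11, Product=41): rows 1, 6 → CustID = Y47, Y47 ✓
(Qty=O11, Product=32): row 2 → CustID = Y92 ✓
(Qty=O59, Product=28): rows 3, 11 → CustID takes values {Y11, Y47} — violation
(Qty=O59, Product=41): rows 4, 7, 8 → CustID = Y63, Y63, Y63 ✓
(Qty=O80, Product=32): rows 5, 10 → CustID = Y29, Y29 ✓
(Qty=O20, Product=32): row 9 → CustID = Y27 ✓
(Qty=O20, Product=41): row 12 → CustID = Y15 ✓
(Qty=O11, Product=28): row 13 → CustID = Y19 ✓
Two rows agree on {Qty, Product} but differ on CustID, so {Qty, Product} -> CustID does not hold.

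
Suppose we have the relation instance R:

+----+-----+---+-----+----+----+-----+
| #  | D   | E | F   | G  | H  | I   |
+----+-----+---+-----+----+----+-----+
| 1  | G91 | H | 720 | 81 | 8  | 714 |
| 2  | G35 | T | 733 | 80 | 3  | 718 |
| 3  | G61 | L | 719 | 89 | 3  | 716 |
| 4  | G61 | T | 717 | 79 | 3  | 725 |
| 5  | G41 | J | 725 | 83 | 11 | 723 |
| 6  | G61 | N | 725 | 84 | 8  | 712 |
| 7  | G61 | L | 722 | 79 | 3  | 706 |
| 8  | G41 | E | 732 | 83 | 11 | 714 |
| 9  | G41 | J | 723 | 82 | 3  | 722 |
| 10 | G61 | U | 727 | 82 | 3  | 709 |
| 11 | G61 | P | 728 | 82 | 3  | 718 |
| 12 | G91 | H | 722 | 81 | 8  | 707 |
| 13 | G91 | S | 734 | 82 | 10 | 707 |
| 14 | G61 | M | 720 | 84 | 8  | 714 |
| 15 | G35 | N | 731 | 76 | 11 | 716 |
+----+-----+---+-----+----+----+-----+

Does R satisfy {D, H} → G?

(D=G91, H=8): rows 1, 12 → G = 81, 81 ✓
(D=G35, H=3): row 2 → G = 80 ✓
(D=G61, H=3): rows 3, 4, 7, 10, 11 → G takes values {89, 79, 82} — violation
(D=G41, H=11): rows 5, 8 → G = 83, 83 ✓
(D=G61, H=8): rows 6, 14 → G = 84, 84 ✓
(D=G41, H=3): row 9 → G = 82 ✓
(D=G91, H=10): row 13 → G = 82 ✓
(D=G35, H=11): row 15 → G = 76 ✓
Two rows agree on {D, H} but differ on G, so {D, H} → G does not hold.

No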